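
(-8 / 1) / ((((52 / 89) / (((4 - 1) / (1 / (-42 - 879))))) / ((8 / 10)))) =1967256 / 65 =30265.48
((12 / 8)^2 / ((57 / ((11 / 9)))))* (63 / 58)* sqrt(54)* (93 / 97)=64449* sqrt(6) / 427576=0.37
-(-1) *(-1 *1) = -1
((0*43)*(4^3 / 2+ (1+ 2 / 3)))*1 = 0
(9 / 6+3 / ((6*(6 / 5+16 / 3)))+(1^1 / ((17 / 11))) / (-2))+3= 14171 / 3332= 4.25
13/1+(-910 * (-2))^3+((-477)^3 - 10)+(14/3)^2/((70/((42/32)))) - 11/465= 7340845471277/1240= 5920036670.38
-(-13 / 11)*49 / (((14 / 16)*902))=364 / 4961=0.07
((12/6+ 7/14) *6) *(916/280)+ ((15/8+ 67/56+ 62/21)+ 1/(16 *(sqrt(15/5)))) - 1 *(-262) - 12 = sqrt(3)/48+ 6407/21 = 305.13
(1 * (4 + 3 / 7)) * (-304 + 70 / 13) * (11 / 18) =-220627 / 273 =-808.16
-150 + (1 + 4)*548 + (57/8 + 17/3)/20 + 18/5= 249047/96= 2594.24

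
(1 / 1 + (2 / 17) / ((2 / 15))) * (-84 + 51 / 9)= -7520 / 51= -147.45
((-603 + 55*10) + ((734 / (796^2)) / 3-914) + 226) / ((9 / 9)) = -704263817 / 950424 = -741.00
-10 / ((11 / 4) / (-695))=27800 / 11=2527.27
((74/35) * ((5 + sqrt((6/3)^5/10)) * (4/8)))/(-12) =-37/84-37 * sqrt(5)/525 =-0.60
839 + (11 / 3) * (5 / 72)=181279 / 216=839.25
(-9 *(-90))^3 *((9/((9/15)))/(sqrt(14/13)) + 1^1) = 531441000 + 3985807500 *sqrt(182)/7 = 8213081422.87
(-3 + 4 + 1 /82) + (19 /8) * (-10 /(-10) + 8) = 7343 /328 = 22.39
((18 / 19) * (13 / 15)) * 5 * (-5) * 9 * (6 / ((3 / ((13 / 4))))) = -1200.79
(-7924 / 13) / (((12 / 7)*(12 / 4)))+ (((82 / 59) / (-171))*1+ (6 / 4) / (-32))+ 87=-31.58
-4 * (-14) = 56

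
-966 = -966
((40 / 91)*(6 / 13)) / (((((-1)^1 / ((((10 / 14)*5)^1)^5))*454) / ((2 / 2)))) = -1171875000 / 4513368587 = -0.26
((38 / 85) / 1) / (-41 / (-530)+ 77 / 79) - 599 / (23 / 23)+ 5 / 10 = -895716677 / 1497666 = -598.08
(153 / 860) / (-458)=-153 / 393880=-0.00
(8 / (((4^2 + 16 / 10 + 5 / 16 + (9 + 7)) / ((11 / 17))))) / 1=7040 / 46121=0.15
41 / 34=1.21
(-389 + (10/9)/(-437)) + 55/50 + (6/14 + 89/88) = -4681468901/12113640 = -386.46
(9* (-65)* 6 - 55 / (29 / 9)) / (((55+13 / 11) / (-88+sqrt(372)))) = 4313.75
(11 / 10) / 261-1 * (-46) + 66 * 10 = 1842671 / 2610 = 706.00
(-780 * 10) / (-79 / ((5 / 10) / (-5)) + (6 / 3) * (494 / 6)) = -2925 / 358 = -8.17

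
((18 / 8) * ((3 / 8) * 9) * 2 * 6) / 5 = 729 / 40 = 18.22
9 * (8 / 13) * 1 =72 / 13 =5.54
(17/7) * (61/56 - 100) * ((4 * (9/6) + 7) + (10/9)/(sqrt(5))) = -1224119/392 - 94163 * sqrt(5)/1764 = -3242.11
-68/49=-1.39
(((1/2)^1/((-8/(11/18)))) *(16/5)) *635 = -1397/18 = -77.61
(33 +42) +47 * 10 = 545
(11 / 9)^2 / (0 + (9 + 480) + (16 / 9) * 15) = 121 / 41769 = 0.00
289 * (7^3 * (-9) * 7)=-6245001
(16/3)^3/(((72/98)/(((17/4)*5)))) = 1066240/243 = 4387.82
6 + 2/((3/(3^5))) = 168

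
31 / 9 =3.44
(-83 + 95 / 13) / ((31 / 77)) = -188.01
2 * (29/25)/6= 29/75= 0.39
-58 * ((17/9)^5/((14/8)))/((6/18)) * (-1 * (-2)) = -658813648/137781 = -4781.60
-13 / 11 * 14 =-182 / 11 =-16.55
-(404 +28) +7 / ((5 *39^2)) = -432.00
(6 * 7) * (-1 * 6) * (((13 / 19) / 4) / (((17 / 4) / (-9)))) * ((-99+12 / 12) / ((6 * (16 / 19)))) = -120393 / 68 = -1770.49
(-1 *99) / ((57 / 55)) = -1815 / 19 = -95.53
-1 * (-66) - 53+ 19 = 32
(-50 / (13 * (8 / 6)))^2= 5625 / 676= 8.32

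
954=954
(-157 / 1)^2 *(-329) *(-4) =32438084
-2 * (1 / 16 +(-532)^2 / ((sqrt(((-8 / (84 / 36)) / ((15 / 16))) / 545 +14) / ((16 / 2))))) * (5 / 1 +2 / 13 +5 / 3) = -8256584.12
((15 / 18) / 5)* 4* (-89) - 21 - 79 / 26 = -6503 / 78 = -83.37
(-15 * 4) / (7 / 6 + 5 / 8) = -1440 / 43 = -33.49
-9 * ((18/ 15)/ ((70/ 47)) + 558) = -880119/ 175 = -5029.25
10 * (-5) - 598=-648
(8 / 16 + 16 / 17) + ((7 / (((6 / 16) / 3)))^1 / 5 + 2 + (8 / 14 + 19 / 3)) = 76919 / 3570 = 21.55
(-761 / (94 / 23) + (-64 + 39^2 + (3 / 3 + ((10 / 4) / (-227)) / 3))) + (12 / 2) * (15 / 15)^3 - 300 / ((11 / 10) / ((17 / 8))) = 245837324 / 352077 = 698.25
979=979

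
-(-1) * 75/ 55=1.36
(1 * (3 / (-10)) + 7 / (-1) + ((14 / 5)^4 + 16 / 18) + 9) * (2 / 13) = 720613 / 73125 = 9.85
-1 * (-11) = 11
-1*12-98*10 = -992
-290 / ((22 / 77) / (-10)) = 10150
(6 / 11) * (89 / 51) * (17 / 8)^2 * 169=255697 / 352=726.41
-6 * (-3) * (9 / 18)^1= 9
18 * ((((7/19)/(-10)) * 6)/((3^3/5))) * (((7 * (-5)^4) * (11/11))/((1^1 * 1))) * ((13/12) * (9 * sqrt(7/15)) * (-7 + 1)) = 238875 * sqrt(105)/19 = 128828.44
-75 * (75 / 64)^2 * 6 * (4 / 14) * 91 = -16453125 / 1024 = -16067.50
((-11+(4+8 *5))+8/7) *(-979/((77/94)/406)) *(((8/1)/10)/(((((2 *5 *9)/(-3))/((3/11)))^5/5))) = 0.00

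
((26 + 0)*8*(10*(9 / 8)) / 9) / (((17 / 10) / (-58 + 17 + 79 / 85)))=-1771120 / 289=-6128.44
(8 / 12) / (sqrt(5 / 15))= 1.15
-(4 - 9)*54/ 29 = 270/ 29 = 9.31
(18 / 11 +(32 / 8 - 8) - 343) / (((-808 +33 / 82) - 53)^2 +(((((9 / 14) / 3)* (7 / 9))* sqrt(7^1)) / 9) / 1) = -92736874158512338044 / 198873110605525421030911 +2318774264424* sqrt(7) / 198873110605525421030911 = -0.00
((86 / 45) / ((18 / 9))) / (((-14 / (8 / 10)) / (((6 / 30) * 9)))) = -86 / 875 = -0.10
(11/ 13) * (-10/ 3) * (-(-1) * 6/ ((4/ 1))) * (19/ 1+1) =-1100/ 13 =-84.62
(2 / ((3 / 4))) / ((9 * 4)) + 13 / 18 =43 / 54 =0.80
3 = 3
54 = 54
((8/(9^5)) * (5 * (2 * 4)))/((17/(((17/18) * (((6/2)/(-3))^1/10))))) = -16/531441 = -0.00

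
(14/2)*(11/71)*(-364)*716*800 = -16054438400/71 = -226118850.70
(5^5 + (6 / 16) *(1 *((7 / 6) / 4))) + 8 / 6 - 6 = 599125 / 192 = 3120.44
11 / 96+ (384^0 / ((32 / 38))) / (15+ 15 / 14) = 1357 / 7200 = 0.19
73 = 73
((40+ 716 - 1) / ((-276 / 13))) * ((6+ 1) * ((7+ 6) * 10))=-4465825 / 138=-32361.05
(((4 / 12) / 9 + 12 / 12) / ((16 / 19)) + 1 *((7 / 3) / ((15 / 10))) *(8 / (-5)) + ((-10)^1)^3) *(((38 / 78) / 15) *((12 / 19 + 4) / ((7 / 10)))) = -23789876 / 110565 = -215.17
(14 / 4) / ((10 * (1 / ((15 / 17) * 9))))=2.78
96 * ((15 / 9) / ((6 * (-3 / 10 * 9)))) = -800 / 81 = -9.88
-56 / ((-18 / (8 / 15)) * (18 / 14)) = 1568 / 1215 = 1.29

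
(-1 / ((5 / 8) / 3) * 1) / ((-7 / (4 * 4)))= 384 / 35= 10.97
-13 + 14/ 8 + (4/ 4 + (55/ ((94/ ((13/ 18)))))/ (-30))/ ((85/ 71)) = -8997211/ 862920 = -10.43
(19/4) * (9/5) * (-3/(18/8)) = -57/5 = -11.40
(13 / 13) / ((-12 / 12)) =-1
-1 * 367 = -367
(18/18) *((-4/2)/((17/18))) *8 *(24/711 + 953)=-21683424/1343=-16145.51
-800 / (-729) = 1.10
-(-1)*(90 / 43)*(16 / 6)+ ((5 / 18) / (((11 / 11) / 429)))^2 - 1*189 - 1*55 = 21613603 / 1548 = 13962.28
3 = 3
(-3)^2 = 9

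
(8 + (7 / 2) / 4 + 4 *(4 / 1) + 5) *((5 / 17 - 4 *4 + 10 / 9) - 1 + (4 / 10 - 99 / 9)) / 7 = -4789321 / 42840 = -111.80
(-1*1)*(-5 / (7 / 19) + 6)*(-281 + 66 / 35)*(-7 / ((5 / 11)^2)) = 62648597 / 875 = 71598.40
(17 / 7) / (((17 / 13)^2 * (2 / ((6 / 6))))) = 169 / 238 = 0.71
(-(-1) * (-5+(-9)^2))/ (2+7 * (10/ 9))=171/ 22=7.77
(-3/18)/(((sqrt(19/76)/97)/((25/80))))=-10.10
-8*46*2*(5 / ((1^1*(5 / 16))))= -11776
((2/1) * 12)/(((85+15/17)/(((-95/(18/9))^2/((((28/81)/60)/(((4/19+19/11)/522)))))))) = 264900375/652036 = 406.27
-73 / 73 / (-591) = 1 / 591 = 0.00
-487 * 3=-1461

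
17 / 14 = 1.21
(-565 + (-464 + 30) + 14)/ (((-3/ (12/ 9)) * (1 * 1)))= 3940/ 9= 437.78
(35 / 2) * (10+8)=315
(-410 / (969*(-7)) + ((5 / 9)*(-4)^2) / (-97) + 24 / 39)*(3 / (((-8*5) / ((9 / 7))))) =-22485621 / 399156940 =-0.06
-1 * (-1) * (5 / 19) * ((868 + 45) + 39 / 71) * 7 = 2270170 / 1349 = 1682.85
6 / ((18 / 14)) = 14 / 3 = 4.67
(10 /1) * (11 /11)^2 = 10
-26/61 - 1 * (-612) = 611.57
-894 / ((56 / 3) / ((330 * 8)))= -885060 / 7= -126437.14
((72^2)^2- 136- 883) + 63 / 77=295601216 / 11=26872837.82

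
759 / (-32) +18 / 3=-567 / 32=-17.72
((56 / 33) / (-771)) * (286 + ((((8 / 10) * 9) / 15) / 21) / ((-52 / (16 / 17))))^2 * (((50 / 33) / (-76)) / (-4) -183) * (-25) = -16043170677575677124 / 19478720000025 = -823625.51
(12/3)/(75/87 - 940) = -116/27235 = -0.00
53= 53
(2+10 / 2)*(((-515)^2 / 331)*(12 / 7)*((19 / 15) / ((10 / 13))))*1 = 5240846 / 331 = 15833.37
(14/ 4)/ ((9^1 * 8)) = 7/ 144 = 0.05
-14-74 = -88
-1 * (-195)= 195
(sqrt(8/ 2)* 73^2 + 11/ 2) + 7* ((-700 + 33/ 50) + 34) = 150153/ 25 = 6006.12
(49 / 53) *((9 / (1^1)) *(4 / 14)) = 2.38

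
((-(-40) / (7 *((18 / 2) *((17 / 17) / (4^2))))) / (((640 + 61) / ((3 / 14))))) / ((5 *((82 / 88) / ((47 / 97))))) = 132352 / 409817919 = 0.00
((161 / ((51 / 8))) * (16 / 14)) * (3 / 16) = 5.41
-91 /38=-2.39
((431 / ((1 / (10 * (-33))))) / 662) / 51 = -23705 / 5627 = -4.21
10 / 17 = 0.59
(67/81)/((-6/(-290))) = 9715/243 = 39.98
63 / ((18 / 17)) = 119 / 2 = 59.50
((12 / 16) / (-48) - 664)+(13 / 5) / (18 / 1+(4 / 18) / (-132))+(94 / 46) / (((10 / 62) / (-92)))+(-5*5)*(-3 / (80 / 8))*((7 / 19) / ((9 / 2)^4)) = -1829.46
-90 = -90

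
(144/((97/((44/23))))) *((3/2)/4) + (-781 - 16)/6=-1763851/13386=-131.77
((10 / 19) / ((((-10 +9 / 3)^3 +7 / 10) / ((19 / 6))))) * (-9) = 0.04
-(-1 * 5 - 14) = 19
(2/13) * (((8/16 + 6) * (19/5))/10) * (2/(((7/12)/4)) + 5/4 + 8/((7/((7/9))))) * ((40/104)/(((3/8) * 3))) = 15181/7371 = 2.06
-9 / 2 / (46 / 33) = -297 / 92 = -3.23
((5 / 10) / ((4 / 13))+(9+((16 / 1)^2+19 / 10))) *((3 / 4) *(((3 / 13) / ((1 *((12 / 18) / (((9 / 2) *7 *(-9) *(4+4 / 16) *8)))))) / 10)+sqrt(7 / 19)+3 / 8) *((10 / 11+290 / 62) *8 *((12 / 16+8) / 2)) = -13087244.40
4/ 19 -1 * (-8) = 8.21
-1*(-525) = 525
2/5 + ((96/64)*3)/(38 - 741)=2767/7030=0.39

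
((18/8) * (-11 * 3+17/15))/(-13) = 5.52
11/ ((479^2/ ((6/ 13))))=66/ 2982733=0.00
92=92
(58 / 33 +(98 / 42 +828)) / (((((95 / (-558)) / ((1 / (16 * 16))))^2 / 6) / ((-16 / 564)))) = -712478673 / 9555814400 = -0.07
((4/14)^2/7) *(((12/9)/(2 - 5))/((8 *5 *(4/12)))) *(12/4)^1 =-2/1715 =-0.00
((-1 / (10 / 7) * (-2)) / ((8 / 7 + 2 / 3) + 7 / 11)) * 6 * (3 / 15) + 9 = 136827 / 14125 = 9.69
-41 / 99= -0.41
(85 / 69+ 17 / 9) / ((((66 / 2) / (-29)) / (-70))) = 1311380 / 6831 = 191.97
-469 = -469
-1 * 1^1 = -1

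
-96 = -96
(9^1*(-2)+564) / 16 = 273 / 8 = 34.12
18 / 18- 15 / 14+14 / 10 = 1.33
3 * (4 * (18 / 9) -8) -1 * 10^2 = -100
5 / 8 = 0.62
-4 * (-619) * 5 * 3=37140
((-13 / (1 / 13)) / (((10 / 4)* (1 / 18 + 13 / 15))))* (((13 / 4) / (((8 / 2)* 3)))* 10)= -198.52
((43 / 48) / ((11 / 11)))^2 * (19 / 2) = 35131 / 4608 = 7.62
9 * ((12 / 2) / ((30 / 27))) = 243 / 5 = 48.60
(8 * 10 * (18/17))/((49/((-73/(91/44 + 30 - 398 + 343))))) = 4625280/840497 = 5.50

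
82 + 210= 292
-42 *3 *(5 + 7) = -1512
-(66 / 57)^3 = -1.55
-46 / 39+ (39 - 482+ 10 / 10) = -443.18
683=683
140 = 140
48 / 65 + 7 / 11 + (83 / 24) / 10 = 59053 / 34320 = 1.72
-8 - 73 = -81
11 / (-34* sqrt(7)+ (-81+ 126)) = -374* sqrt(7) / 6067 - 495 / 6067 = -0.24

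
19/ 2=9.50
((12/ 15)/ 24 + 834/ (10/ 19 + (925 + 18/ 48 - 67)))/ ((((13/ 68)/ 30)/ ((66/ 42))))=2942327564/ 11880323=247.66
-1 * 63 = -63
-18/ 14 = -9/ 7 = -1.29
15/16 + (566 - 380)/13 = 3171/208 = 15.25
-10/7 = -1.43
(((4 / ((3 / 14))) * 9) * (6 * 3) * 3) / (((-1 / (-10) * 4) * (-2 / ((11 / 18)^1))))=-6930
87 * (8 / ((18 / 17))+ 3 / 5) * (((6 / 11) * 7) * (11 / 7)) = 21286 / 5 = 4257.20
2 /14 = 1 /7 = 0.14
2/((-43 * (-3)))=2/129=0.02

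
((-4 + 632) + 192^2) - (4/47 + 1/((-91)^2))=14592115673/389207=37491.91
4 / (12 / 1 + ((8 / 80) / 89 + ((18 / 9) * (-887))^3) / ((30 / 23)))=-106800 / 114282225186857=-0.00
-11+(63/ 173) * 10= -1273/ 173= -7.36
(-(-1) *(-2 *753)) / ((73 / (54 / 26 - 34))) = 624990 / 949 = 658.58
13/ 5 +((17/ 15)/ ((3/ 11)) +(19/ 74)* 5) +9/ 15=28769/ 3330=8.64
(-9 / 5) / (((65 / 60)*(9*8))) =-3 / 130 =-0.02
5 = 5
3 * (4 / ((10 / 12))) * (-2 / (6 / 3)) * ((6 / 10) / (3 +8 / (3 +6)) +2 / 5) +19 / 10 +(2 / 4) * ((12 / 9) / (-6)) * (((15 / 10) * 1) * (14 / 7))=-33679 / 5250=-6.42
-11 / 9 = -1.22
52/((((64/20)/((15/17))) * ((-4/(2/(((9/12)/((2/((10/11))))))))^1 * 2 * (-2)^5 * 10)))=143/4352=0.03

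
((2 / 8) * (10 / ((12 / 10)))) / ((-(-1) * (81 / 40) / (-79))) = -81.28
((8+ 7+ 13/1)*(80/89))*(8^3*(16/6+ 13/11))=49592.70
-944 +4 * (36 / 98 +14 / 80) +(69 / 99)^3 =-16578855859 / 17609130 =-941.49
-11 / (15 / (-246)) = 902 / 5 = 180.40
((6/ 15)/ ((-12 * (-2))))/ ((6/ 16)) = 2/ 45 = 0.04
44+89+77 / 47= 134.64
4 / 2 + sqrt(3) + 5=sqrt(3) + 7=8.73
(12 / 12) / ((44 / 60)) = 15 / 11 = 1.36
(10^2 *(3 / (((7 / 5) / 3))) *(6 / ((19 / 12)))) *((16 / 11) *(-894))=-4634496000 / 1463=-3167803.14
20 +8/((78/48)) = 324/13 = 24.92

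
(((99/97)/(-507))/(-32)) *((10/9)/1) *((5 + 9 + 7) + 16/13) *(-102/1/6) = -270215/10229232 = -0.03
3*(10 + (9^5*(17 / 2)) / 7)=3011919 / 14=215137.07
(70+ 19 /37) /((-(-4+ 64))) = -2609 /2220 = -1.18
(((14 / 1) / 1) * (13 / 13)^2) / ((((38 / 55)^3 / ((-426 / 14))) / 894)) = -15840730125 / 13718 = -1154740.50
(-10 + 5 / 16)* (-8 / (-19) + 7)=-21855 / 304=-71.89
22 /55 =2 /5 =0.40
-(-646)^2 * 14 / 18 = -2921212 / 9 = -324579.11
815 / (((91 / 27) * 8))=22005 / 728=30.23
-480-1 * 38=-518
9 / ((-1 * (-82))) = 9 / 82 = 0.11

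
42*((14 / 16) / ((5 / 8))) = 294 / 5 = 58.80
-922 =-922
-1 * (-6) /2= 3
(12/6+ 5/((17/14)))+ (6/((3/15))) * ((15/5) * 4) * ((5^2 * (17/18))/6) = 72562/51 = 1422.78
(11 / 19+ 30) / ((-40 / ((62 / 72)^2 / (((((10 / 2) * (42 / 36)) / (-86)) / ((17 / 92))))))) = 58306753 / 37756800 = 1.54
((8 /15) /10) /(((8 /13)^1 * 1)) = 13 /150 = 0.09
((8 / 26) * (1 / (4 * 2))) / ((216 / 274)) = 137 / 2808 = 0.05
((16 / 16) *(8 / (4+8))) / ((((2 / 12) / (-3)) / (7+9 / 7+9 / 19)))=-13980 / 133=-105.11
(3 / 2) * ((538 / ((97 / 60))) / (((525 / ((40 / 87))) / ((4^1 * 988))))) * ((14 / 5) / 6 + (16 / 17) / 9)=14866222592 / 15063615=986.90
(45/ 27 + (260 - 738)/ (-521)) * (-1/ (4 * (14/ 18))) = -1731/ 2084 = -0.83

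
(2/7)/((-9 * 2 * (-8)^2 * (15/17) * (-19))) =17/1149120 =0.00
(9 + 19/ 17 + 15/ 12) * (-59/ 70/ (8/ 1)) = -45607/ 38080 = -1.20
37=37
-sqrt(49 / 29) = -7 * sqrt(29) / 29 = -1.30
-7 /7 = -1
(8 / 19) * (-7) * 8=-448 / 19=-23.58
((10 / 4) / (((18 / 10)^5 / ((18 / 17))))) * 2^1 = 31250 / 111537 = 0.28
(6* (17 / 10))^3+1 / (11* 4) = 5836769 / 5500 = 1061.23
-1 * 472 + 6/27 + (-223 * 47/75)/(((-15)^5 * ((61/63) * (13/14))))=-2367475691612/5018203125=-471.78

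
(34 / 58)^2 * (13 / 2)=3757 / 1682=2.23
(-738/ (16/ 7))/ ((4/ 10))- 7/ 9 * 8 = -117131/ 144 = -813.41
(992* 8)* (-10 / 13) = -79360 / 13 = -6104.62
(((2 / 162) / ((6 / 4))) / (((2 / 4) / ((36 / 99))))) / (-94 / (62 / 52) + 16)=-124 / 1301751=-0.00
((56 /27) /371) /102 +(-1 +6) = 364909 /72981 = 5.00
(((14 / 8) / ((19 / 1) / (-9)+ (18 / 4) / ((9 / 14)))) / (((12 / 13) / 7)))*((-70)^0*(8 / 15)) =637 / 440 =1.45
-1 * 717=-717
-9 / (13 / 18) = -162 / 13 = -12.46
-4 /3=-1.33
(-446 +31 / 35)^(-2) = 1225 / 242705241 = 0.00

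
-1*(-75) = 75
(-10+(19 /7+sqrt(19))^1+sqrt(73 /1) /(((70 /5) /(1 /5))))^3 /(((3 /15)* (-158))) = -(-510+sqrt(73)+70* sqrt(19))^3 /10838800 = 0.70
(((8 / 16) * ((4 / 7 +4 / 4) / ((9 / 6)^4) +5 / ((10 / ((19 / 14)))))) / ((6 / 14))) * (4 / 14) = 2243 / 6804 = 0.33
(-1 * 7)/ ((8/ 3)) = -21/ 8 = -2.62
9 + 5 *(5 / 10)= 23 / 2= 11.50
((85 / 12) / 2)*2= 85 / 12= 7.08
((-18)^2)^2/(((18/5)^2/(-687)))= -5564700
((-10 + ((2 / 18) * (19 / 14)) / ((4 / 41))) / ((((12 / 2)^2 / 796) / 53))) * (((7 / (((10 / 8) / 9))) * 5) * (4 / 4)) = -44940767 / 18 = -2496709.28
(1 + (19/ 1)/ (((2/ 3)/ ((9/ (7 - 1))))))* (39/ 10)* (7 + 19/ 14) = 22815/ 16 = 1425.94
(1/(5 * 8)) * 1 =1/40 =0.02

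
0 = 0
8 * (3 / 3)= 8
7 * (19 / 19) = 7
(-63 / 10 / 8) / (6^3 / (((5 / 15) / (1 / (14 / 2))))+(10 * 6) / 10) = -147 / 18400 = -0.01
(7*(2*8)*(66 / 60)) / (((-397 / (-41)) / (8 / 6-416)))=-31418464 / 5955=-5275.98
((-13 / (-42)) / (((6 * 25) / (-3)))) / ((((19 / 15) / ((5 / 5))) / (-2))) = 13 / 1330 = 0.01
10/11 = 0.91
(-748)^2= 559504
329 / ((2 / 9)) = 2961 / 2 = 1480.50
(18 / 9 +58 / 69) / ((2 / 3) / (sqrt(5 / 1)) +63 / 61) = 11298420 / 3765583-1458632 * sqrt(5) / 3765583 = 2.13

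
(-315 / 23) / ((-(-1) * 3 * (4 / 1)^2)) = -105 / 368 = -0.29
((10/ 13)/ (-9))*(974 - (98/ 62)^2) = -9336130/ 112437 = -83.03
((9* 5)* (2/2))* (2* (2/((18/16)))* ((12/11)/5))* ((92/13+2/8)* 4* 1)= 146304/143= 1023.10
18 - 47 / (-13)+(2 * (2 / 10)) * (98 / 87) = 124783 / 5655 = 22.07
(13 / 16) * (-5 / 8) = -65 / 128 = -0.51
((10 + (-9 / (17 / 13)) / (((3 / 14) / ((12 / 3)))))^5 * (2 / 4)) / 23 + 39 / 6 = -33135789720160581 / 65313422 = -507335073.03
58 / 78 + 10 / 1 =10.74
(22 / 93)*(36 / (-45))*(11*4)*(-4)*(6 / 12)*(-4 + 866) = 6675328 / 465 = 14355.54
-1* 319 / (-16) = 319 / 16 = 19.94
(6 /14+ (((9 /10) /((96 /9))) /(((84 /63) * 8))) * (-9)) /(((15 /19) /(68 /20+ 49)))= 21253571 /896000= 23.72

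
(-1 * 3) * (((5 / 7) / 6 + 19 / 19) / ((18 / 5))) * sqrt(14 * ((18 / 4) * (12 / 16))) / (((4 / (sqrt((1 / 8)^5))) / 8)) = -235 * sqrt(42) / 21504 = -0.07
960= 960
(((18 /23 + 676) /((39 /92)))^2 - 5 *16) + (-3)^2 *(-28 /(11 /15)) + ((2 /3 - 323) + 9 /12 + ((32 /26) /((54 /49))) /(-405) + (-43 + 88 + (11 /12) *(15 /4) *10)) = 414399781360957 /162625320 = 2548187.34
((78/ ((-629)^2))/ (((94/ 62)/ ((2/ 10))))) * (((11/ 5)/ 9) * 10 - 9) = -47554/ 278926905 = -0.00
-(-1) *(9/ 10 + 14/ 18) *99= 1661/ 10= 166.10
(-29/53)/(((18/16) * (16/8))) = -116/477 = -0.24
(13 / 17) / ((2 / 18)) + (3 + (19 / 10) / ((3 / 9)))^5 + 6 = 84753456519 / 1700000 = 49854.97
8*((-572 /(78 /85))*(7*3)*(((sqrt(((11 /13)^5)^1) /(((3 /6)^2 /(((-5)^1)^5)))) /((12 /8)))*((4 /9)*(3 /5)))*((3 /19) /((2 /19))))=229896156.68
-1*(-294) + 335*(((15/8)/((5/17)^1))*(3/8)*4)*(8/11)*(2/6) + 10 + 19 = 24191/22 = 1099.59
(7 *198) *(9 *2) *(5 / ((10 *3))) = 4158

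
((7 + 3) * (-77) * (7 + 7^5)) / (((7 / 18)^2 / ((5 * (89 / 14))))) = -19047619800 / 7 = -2721088542.86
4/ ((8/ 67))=67/ 2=33.50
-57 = -57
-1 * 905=-905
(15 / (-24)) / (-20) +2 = 65 / 32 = 2.03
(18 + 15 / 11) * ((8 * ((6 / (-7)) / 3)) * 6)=-20448 / 77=-265.56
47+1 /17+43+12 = 1735 /17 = 102.06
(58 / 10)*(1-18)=-493 / 5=-98.60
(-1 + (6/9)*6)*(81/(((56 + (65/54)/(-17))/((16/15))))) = 1189728/256715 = 4.63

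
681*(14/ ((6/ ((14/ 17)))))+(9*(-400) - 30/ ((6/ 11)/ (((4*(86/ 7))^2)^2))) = -13093280846314/ 40817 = -320780087.86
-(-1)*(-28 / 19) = -28 / 19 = -1.47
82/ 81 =1.01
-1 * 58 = -58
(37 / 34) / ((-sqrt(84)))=-37*sqrt(21) / 1428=-0.12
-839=-839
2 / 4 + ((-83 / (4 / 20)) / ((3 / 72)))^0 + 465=933 / 2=466.50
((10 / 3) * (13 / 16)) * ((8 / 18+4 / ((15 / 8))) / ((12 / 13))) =4901 / 648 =7.56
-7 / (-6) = 1.17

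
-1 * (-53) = 53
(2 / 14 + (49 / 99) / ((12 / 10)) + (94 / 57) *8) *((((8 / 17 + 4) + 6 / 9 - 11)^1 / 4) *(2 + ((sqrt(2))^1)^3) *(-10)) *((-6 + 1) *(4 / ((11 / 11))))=-16237837850 *sqrt(2) / 2014551 - 16237837850 / 2014551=-19459.23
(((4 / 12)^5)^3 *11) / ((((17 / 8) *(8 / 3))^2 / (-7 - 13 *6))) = -0.00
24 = 24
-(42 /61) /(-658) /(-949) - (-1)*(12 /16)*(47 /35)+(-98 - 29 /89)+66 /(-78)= -3327882440593 /33900956180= -98.16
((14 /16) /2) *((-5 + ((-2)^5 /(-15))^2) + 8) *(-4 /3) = -4.40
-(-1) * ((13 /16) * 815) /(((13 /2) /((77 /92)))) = 62755 /736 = 85.26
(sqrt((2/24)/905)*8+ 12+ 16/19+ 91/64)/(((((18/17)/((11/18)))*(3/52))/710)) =1380808*sqrt(2715)/131949+ 14968821725/147744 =101861.21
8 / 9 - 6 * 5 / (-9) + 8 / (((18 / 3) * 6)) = 40 / 9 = 4.44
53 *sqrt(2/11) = 53 *sqrt(22)/11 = 22.60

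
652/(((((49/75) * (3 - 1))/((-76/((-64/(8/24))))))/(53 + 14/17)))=70843875/6664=10630.83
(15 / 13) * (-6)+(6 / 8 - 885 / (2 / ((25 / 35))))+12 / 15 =-585029 / 1820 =-321.44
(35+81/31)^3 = 1585242296/29791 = 53212.12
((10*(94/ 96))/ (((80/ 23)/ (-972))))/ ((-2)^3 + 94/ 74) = 406.60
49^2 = 2401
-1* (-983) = 983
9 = 9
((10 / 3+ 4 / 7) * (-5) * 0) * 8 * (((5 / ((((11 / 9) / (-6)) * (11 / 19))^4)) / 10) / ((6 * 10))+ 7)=0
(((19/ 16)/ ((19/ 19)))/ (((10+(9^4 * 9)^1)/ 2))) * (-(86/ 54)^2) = -35131/ 344432088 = -0.00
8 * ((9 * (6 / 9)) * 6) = 288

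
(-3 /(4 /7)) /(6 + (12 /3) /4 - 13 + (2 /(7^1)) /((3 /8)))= 441 /440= 1.00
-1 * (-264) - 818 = -554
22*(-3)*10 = -660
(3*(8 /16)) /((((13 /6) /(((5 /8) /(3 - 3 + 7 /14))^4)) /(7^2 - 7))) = 118125 /1664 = 70.99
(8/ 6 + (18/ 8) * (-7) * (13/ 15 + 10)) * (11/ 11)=-10189/ 60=-169.82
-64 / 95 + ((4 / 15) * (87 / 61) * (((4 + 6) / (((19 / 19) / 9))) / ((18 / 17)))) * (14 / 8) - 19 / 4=1185659 / 23180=51.15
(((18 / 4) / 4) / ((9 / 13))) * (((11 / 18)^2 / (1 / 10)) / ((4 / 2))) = 7865 / 2592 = 3.03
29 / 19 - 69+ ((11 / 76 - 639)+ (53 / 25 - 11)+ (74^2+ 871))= 10700403 / 1900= 5631.79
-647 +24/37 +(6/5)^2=-596543/925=-644.91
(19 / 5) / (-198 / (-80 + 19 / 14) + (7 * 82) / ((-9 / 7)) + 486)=62757 / 694840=0.09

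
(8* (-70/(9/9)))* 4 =-2240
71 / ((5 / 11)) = 781 / 5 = 156.20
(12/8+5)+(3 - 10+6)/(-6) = 20/3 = 6.67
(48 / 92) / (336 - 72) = 1 / 506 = 0.00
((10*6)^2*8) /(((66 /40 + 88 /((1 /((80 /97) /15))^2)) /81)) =3950876736000 /3245033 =1217515.12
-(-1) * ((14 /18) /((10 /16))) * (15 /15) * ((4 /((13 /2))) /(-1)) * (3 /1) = -448 /195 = -2.30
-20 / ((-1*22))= 10 / 11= 0.91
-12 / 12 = -1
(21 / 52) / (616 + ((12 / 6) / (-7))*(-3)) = 0.00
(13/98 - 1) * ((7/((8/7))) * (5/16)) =-425/256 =-1.66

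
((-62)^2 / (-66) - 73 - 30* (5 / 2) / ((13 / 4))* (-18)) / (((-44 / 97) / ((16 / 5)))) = -47296036 / 23595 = -2004.49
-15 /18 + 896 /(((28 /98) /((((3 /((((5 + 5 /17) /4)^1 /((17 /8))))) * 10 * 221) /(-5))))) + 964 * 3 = -66735483 /10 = -6673548.30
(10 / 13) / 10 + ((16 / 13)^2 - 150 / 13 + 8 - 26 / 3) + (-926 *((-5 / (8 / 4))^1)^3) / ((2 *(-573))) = -18003043 / 774696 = -23.24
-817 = -817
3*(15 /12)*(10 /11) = 75 /22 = 3.41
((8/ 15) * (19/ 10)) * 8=608/ 75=8.11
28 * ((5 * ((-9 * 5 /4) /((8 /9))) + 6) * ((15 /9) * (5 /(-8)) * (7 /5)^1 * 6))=449085 /32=14033.91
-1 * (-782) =782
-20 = -20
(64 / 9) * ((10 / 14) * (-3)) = -320 / 21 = -15.24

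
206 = 206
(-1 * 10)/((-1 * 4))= 5/2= 2.50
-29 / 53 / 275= -29 / 14575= -0.00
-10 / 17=-0.59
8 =8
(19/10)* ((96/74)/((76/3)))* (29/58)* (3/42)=9/2590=0.00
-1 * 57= -57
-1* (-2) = 2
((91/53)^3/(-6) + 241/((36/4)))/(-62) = -2241871/5359572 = -0.42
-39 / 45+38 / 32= 77 / 240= 0.32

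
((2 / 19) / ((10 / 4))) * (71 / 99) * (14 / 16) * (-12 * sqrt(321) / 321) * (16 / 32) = -0.01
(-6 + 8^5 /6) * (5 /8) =3409.58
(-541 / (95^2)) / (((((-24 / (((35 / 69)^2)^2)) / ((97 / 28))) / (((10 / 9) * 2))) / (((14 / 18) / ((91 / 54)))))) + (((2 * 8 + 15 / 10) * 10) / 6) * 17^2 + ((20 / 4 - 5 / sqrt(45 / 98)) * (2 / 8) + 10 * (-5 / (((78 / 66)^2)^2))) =35357060114799638185 / 4206776887440738 - 7 * sqrt(10) / 12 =8402.94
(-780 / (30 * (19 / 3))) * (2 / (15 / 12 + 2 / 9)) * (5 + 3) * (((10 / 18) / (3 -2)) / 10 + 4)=-180.94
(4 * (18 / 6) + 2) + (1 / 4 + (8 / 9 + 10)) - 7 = 18.14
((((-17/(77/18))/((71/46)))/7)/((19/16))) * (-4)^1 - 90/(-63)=1939594/727111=2.67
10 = 10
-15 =-15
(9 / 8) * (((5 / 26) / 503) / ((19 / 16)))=45 / 124241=0.00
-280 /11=-25.45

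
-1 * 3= -3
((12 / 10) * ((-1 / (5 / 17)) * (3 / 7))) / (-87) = 102 / 5075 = 0.02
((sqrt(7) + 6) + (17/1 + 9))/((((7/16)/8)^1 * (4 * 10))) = 15.84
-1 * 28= -28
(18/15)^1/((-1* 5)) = -6/25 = -0.24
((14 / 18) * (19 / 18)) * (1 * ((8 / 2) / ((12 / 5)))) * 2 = 665 / 243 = 2.74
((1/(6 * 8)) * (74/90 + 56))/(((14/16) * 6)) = 2557/11340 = 0.23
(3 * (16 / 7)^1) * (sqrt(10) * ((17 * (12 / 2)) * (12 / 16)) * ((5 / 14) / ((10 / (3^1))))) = 2754 * sqrt(10) / 49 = 177.73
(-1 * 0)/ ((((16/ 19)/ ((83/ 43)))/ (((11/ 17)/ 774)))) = 0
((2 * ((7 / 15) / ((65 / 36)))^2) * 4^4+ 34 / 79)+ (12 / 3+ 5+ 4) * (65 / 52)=1698353727 / 33377500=50.88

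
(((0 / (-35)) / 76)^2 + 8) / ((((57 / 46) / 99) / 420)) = 268446.32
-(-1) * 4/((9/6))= 8/3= 2.67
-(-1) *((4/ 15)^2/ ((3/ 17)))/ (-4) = -0.10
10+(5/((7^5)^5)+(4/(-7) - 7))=3256880933469629044822/1341068619663964900807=2.43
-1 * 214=-214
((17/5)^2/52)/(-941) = -289/1223300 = -0.00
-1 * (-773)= 773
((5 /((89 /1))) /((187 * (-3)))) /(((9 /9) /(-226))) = 1130 /49929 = 0.02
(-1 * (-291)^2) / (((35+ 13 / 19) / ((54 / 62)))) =-14480451 / 7006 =-2066.86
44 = 44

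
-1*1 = -1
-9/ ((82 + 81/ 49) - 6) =-441/ 3805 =-0.12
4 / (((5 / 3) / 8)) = 96 / 5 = 19.20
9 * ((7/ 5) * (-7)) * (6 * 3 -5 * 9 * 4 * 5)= 388962/ 5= 77792.40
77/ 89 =0.87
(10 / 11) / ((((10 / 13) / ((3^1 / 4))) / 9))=351 / 44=7.98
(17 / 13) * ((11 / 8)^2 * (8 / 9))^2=248897 / 67392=3.69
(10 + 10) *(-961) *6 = -115320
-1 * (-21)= 21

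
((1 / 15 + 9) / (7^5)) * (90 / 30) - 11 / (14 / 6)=-396029 / 84035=-4.71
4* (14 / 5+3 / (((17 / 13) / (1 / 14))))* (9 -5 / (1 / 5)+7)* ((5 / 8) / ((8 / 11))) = -349173 / 3808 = -91.69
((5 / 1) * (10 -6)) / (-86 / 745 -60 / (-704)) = -2622400 / 3961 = -662.06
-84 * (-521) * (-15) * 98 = -64333080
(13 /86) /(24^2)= 13 /49536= 0.00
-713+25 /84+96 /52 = -776255 /1092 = -710.86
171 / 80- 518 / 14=-34.86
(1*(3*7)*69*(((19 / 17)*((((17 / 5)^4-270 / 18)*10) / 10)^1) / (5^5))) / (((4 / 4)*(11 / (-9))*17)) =-18371821734 / 6208984375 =-2.96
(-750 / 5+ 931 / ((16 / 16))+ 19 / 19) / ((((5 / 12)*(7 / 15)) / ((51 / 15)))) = 478584 / 35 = 13673.83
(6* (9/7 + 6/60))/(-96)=-0.09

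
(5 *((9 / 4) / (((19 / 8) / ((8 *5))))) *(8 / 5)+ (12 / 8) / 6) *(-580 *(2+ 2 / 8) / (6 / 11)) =-110337315 / 152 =-725903.39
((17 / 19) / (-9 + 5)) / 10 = -17 / 760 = -0.02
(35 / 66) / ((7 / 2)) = 5 / 33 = 0.15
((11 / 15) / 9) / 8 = 0.01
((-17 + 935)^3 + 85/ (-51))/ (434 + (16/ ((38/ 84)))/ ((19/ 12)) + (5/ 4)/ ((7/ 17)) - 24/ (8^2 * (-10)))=469185439884560/ 278623683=1683939.55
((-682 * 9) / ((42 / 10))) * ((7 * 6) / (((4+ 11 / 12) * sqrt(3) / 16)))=-3928320 * sqrt(3) / 59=-115322.88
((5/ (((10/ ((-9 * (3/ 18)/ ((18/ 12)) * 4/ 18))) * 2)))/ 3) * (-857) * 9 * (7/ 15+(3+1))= 57419/ 90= 637.99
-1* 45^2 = -2025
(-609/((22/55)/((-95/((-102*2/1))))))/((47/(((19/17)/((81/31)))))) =-56794325/8801784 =-6.45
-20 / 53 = -0.38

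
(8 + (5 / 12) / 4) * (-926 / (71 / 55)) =-9905885 / 1704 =-5813.31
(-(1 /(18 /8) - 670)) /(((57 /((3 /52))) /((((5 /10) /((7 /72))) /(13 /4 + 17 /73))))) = 1759592 /1758393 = 1.00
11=11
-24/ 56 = -0.43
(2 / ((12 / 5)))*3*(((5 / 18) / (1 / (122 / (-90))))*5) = -1525 / 324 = -4.71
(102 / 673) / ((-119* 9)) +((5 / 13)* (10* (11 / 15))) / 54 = 258403 / 4960683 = 0.05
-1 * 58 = -58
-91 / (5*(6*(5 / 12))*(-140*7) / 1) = 13 / 1750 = 0.01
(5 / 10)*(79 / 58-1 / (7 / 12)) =-143 / 812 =-0.18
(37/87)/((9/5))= 185/783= 0.24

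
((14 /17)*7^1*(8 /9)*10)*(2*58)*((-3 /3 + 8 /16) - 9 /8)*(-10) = 14778400 /153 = 96590.85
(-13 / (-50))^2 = 169 / 2500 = 0.07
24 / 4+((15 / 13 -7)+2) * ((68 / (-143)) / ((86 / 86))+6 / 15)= 11694 / 1859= 6.29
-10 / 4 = -5 / 2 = -2.50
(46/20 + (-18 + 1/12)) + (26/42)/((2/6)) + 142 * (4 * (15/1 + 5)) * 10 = 47706221/420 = 113586.24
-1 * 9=-9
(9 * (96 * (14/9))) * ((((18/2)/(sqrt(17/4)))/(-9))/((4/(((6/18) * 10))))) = -2240 * sqrt(17)/17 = -543.28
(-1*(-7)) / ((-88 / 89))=-623 / 88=-7.08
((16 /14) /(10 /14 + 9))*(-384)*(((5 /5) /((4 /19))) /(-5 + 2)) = 1216 /17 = 71.53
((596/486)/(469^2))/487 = 298/26030404701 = 0.00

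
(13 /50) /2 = 13 /100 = 0.13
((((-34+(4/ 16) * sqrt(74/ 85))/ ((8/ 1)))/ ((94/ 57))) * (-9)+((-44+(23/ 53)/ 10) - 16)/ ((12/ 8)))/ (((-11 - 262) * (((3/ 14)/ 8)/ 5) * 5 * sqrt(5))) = sqrt(5) * (81567 * sqrt(6290)+682034152)/ 1486379700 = 1.04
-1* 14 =-14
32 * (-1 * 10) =-320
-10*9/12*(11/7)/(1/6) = -495/7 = -70.71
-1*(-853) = 853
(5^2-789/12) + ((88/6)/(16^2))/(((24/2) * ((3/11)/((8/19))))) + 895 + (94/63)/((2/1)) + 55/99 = 98313991/114912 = 855.56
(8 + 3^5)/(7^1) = 251/7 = 35.86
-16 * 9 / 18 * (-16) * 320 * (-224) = -9175040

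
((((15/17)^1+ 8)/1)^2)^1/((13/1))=22801/3757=6.07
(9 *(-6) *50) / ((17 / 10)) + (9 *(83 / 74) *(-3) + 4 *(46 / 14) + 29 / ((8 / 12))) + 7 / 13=-89369412 / 57239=-1561.34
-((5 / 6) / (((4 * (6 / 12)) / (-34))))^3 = 614125 / 216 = 2843.17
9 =9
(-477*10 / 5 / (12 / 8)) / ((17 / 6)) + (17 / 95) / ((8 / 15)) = -579165 / 2584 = -224.14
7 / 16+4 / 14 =81 / 112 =0.72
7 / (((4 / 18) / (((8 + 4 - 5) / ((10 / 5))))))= 441 / 4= 110.25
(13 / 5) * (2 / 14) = 13 / 35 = 0.37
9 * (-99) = -891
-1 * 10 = -10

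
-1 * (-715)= 715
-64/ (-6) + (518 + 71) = 1799/ 3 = 599.67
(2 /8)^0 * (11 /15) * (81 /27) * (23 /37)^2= 5819 /6845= 0.85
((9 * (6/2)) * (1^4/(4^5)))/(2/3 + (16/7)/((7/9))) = 3969/542720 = 0.01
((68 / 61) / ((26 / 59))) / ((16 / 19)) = 19057 / 6344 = 3.00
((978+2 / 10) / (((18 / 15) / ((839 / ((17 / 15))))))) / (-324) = -20517745 / 11016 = -1862.54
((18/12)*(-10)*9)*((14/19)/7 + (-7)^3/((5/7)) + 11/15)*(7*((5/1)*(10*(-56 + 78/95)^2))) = 473012373525552/6859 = 68962293851.22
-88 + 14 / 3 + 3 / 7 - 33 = -2434 / 21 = -115.90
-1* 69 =-69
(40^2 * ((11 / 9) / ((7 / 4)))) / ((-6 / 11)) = -387200 / 189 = -2048.68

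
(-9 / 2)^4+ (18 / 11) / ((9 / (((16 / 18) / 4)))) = 649603 / 1584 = 410.10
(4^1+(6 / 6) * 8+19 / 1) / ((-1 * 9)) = -31 / 9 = -3.44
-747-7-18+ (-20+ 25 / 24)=-790.96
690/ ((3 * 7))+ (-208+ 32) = -1002/ 7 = -143.14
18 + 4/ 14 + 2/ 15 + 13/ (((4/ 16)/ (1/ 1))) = 7394/ 105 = 70.42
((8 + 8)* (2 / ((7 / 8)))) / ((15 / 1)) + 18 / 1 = 20.44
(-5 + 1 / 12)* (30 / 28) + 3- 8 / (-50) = -2.11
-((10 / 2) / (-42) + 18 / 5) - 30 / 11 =-14341 / 2310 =-6.21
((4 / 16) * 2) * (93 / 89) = 93 / 178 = 0.52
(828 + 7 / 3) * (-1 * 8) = -19928 / 3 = -6642.67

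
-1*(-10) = 10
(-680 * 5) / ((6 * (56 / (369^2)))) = -19289475 / 14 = -1377819.64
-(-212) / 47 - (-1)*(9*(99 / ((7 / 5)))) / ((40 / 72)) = 378377 / 329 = 1150.08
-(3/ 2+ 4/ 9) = -35/ 18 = -1.94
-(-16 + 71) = -55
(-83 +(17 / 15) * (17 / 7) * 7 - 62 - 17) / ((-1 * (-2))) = -2141 / 30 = -71.37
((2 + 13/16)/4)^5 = 184528125/1073741824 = 0.17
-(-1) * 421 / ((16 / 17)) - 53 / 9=63565 / 144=441.42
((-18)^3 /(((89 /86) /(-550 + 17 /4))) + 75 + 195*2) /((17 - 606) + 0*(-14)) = -5222.40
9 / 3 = 3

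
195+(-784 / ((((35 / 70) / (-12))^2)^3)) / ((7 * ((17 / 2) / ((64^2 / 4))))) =-43834436219661 / 17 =-2578496248215.35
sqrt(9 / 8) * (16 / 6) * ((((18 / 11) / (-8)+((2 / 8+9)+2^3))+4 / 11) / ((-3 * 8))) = -383 * sqrt(2) / 264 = -2.05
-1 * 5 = -5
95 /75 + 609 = 9154 /15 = 610.27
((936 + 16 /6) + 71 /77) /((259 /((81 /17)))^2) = 474677415 /1492753493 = 0.32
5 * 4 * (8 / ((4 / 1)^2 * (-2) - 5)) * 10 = -1600 / 37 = -43.24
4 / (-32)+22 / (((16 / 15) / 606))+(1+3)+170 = 12672.62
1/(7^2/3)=3/49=0.06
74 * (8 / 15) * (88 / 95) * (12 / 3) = 208384 / 1425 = 146.23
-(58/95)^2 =-3364/9025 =-0.37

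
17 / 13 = 1.31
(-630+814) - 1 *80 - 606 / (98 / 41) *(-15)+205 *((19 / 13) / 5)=2526904 / 637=3966.88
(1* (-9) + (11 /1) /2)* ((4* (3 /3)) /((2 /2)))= -14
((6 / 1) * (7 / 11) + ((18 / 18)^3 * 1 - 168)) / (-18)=1795 / 198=9.07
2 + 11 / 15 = 41 / 15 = 2.73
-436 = -436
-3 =-3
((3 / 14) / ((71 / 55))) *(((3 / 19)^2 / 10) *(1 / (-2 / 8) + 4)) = 0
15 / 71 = 0.21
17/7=2.43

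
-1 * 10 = -10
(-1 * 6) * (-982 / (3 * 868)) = 491 / 217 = 2.26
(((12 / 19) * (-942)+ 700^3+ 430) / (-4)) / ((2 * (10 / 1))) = -3258498433 / 760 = -4287497.94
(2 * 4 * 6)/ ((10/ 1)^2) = 12/ 25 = 0.48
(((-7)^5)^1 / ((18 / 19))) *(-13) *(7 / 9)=29059303 / 162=179378.41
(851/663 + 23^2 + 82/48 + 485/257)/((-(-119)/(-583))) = -424275617755/162212232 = -2615.56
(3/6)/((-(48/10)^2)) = -25/1152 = -0.02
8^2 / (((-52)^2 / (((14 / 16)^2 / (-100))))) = -49 / 270400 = -0.00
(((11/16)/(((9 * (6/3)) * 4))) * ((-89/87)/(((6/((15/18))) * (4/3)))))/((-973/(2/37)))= 4895/86595941376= 0.00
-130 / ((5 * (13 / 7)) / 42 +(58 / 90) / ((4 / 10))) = -28665 / 404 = -70.95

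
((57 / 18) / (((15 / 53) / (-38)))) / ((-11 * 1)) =19133 / 495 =38.65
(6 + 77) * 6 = 498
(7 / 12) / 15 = 7 / 180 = 0.04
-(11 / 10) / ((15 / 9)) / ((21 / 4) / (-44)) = 968 / 175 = 5.53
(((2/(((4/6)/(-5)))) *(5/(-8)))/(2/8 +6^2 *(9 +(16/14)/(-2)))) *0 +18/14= 9/7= 1.29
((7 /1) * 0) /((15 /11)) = 0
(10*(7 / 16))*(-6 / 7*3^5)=-911.25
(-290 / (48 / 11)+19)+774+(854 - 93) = 35701 / 24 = 1487.54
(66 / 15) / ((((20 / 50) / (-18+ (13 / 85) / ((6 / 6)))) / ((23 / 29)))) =-155.70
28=28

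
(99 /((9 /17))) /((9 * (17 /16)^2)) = 2816 /153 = 18.41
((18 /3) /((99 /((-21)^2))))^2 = 86436 /121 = 714.35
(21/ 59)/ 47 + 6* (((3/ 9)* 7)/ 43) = 39725/ 119239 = 0.33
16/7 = 2.29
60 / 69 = 20 / 23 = 0.87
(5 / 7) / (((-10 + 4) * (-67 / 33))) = 55 / 938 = 0.06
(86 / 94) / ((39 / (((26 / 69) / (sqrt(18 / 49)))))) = 301 * sqrt(2) / 29187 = 0.01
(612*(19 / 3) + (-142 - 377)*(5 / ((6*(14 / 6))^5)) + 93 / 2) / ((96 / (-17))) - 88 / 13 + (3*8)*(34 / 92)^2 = -82624099125315 / 118355700736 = -698.10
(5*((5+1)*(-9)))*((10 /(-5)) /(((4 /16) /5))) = 10800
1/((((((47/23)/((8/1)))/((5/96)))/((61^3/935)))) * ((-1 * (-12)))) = 5220563/1265616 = 4.12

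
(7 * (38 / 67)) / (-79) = -266 / 5293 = -0.05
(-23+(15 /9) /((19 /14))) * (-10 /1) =12410 /57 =217.72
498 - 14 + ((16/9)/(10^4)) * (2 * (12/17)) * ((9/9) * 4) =15427532/31875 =484.00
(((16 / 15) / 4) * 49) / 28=7 / 15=0.47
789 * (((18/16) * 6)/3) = 7101/4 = 1775.25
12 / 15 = 4 / 5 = 0.80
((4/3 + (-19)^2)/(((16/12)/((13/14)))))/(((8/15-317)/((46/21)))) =-1625065/930412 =-1.75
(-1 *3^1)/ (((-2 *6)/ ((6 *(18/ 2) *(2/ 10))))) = 27/ 10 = 2.70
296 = 296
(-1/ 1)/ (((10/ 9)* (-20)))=9/ 200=0.04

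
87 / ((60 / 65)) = 377 / 4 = 94.25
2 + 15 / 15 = 3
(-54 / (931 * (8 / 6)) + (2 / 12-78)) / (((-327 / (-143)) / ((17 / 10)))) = -52876681 / 913311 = -57.90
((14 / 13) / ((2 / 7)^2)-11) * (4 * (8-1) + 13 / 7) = 11913 / 182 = 65.46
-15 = -15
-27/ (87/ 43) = -387/ 29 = -13.34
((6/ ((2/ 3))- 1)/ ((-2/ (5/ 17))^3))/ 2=-0.01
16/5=3.20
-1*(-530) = 530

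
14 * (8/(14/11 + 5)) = 17.86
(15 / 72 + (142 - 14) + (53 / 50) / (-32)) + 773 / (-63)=11683261 / 100800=115.91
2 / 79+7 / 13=579 / 1027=0.56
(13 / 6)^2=169 / 36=4.69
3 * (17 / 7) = 51 / 7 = 7.29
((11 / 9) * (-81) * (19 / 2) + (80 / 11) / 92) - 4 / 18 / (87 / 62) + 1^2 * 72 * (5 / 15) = -363146891 / 396198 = -916.58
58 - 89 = -31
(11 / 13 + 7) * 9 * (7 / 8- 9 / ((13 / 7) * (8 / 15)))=-195993 / 338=-579.86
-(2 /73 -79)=5765 /73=78.97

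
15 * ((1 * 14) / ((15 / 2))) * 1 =28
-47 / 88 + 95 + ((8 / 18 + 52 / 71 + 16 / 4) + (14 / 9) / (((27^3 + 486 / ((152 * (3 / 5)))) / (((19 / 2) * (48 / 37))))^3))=99.64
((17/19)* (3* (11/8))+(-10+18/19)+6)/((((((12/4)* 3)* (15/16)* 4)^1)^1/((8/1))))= 388/2565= 0.15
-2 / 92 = -1 / 46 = -0.02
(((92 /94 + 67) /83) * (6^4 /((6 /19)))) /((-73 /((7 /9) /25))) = -2039688 /1423865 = -1.43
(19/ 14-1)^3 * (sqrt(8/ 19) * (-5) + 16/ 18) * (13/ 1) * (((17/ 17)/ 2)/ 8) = 1625/ 49392-8125 * sqrt(38)/ 417088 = -0.09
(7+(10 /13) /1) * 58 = 5858 /13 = 450.62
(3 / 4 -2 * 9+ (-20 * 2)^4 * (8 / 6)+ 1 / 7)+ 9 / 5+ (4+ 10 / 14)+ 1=1433595971 / 420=3413323.74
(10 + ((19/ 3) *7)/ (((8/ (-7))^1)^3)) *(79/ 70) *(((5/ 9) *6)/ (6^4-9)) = -2390461/ 41513472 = -0.06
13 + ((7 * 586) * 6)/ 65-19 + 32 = 26302/ 65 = 404.65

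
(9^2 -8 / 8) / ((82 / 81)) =3240 / 41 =79.02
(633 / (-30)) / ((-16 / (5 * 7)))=1477 / 32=46.16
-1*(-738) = 738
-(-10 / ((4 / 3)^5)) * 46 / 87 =9315 / 7424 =1.25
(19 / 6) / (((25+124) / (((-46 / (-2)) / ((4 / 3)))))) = 437 / 1192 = 0.37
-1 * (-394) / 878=197 / 439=0.45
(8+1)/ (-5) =-1.80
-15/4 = -3.75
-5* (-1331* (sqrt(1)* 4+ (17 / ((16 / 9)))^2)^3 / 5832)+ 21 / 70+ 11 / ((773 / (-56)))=375169673660879161879 / 378169857146880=992066.57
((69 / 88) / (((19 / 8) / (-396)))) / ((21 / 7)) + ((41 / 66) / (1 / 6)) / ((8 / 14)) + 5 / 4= -14967 / 418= -35.81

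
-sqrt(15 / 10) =-sqrt(6) / 2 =-1.22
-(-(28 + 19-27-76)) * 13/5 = -728/5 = -145.60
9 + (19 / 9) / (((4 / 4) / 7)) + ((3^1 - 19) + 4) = 106 / 9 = 11.78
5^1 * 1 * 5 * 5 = 125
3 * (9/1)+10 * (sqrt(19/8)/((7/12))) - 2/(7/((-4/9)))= 30 * sqrt(38)/7+1709/63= 53.55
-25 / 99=-0.25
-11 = -11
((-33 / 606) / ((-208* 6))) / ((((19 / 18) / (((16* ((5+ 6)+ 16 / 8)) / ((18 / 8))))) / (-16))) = -352 / 5757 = -0.06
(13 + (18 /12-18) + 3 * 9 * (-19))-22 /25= -25869 /50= -517.38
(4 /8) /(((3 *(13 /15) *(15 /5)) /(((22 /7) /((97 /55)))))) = 3025 /26481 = 0.11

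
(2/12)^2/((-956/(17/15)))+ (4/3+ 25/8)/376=1147589/97053120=0.01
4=4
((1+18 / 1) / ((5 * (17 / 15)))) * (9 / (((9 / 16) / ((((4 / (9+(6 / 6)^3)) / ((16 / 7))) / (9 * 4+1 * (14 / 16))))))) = 6384 / 25075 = 0.25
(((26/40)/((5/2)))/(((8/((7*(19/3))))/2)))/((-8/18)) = -5187/800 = -6.48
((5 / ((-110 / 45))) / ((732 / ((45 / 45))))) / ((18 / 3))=-5 / 10736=-0.00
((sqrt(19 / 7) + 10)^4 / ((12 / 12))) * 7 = (sqrt(133) + 70)^4 / 343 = 128833.93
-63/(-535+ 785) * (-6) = 189/125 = 1.51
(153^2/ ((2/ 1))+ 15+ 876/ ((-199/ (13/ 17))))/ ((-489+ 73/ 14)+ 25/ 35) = -554899527/ 22879229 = -24.25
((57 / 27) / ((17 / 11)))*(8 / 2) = 836 / 153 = 5.46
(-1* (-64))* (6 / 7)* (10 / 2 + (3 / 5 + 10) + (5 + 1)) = 41472 / 35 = 1184.91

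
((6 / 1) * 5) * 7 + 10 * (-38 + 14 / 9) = -1390 / 9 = -154.44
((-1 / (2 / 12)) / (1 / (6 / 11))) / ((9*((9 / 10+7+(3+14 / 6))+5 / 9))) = -360 / 13651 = -0.03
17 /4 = 4.25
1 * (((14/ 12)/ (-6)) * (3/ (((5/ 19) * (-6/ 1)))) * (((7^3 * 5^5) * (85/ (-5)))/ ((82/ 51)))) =-8239931875/ 1968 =-4186957.25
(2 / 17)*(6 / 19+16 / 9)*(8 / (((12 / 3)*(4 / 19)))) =358 / 153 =2.34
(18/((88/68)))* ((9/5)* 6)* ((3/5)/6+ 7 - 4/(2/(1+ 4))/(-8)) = 1254.32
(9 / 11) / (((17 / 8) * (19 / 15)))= 1080 / 3553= 0.30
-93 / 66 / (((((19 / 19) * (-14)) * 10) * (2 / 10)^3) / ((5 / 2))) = 3875 / 1232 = 3.15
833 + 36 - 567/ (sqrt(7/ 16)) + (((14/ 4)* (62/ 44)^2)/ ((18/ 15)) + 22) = 5208563/ 5808 - 324* sqrt(7) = 39.57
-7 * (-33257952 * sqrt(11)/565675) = 232805664 * sqrt(11)/565675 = 1364.97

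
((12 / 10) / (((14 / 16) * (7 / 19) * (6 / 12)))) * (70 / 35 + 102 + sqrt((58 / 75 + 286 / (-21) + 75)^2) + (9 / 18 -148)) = 5954448 / 42875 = 138.88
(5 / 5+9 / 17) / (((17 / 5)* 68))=65 / 9826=0.01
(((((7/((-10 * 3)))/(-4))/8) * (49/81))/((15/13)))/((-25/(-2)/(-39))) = -57967/4860000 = -0.01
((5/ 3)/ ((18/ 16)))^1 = 40/ 27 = 1.48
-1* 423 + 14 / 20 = -4223 / 10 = -422.30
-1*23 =-23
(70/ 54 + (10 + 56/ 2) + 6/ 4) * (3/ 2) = 2203/ 36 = 61.19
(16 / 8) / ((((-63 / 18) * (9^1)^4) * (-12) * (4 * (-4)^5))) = -1 / 564350976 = -0.00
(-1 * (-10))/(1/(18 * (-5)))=-900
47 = 47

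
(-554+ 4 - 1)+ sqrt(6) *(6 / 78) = -551+ sqrt(6) / 13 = -550.81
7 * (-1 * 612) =-4284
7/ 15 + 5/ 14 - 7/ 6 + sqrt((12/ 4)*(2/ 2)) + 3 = sqrt(3) + 93/ 35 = 4.39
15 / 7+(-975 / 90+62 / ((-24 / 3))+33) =1391 / 84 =16.56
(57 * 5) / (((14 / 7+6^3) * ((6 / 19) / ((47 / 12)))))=84835 / 5232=16.21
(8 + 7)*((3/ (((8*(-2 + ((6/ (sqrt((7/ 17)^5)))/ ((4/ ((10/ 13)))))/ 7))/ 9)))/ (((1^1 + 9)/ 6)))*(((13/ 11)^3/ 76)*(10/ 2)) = -371517537585285/ 95995928451632- 51598004851575*sqrt(119)/ 191991856903264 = -6.80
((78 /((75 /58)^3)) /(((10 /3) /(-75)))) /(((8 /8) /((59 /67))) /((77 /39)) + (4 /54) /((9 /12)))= -933372688248 /774990625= -1204.37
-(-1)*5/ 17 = 5/ 17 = 0.29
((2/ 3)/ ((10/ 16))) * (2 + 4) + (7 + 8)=107/ 5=21.40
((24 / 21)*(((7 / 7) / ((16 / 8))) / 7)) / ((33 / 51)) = 68 / 539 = 0.13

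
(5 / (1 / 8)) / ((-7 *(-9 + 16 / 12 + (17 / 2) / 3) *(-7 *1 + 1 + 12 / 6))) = -60 / 203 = -0.30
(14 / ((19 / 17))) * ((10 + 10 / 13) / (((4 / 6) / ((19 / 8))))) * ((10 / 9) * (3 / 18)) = 20825 / 234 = 89.00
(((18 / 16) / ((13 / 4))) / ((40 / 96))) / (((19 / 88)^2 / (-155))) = -12963456 / 4693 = -2762.30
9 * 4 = 36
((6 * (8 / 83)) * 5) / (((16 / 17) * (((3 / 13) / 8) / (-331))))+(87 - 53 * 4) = -2936415 / 83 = -35378.49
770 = 770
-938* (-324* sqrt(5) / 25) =27182.72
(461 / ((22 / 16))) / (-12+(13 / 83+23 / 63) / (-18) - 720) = -21695121 / 47368772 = -0.46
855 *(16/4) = 3420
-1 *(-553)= 553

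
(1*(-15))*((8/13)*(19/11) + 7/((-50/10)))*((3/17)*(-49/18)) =-11809/4862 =-2.43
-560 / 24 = -70 / 3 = -23.33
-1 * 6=-6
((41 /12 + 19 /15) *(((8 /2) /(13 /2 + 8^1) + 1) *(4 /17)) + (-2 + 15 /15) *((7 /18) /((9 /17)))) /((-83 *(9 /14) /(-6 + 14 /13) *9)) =120110144 /17450521335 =0.01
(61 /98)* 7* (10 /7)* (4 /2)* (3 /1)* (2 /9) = 1220 /147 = 8.30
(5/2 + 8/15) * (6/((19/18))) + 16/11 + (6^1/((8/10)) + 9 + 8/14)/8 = 2438011/117040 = 20.83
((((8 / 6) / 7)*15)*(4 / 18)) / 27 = 40 / 1701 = 0.02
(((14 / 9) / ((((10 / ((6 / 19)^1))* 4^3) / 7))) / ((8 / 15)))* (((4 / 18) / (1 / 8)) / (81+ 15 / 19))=7 / 31968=0.00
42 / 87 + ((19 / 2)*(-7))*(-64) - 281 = 115289 / 29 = 3975.48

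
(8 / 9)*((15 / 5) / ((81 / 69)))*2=368 / 81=4.54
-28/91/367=-4/4771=-0.00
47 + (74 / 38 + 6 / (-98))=45513 / 931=48.89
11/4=2.75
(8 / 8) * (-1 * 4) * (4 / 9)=-16 / 9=-1.78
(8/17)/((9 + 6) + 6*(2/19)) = 152/5049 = 0.03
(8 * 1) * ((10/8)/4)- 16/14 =19/14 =1.36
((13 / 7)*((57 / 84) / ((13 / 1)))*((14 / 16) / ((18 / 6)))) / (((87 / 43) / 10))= 4085 / 29232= 0.14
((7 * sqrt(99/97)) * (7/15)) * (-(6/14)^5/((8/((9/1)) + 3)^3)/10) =-177147 * sqrt(1067)/71324706250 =-0.00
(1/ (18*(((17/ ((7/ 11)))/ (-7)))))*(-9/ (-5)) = -49/ 1870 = -0.03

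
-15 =-15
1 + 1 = 2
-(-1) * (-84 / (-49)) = 12 / 7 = 1.71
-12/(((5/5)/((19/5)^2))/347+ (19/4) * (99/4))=-24051264/235627627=-0.10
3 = 3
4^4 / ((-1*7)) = -256 / 7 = -36.57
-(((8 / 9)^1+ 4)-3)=-17 / 9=-1.89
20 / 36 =0.56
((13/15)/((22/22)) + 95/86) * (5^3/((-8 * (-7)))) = 63575/14448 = 4.40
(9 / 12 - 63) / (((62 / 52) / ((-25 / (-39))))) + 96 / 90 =-30133 / 930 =-32.40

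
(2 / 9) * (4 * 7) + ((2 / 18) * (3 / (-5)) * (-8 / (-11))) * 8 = 2888 / 495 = 5.83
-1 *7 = -7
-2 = -2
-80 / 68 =-20 / 17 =-1.18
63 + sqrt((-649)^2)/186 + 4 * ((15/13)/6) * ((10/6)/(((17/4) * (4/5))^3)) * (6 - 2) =791417923/11879634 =66.62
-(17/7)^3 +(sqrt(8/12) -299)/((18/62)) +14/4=-1037.90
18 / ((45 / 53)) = 106 / 5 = 21.20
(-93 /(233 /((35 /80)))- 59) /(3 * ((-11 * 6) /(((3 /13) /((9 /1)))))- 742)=0.01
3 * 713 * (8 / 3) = 5704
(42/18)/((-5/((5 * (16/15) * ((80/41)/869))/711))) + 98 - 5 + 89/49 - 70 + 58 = 925183214510/11171508579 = 82.82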